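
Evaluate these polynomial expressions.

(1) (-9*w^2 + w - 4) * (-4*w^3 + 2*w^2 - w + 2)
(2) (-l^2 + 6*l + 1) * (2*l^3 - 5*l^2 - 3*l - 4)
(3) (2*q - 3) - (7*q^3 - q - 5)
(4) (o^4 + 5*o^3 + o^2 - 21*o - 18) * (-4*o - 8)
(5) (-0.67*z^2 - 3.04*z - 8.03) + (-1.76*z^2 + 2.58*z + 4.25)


(1) = 36*w^5 - 22*w^4 + 27*w^3 - 27*w^2 + 6*w - 8
(2) = -2*l^5 + 17*l^4 - 25*l^3 - 19*l^2 - 27*l - 4
(3) = -7*q^3 + 3*q + 2
(4) = -4*o^5 - 28*o^4 - 44*o^3 + 76*o^2 + 240*o + 144
(5) = -2.43*z^2 - 0.46*z - 3.78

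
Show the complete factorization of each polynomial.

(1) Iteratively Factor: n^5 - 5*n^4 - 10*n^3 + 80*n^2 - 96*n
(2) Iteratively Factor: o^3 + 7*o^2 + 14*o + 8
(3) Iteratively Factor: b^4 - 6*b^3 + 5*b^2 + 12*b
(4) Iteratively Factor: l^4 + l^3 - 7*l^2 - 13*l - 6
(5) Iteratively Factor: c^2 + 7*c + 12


(1) = (n - 4)*(n^4 - n^3 - 14*n^2 + 24*n) = (n - 4)*(n + 4)*(n^3 - 5*n^2 + 6*n) = n*(n - 4)*(n + 4)*(n^2 - 5*n + 6) = n*(n - 4)*(n - 2)*(n + 4)*(n - 3)
(2) = (o + 1)*(o^2 + 6*o + 8) = (o + 1)*(o + 2)*(o + 4)
(3) = (b - 4)*(b^3 - 2*b^2 - 3*b) = (b - 4)*(b - 3)*(b^2 + b) = b*(b - 4)*(b - 3)*(b + 1)
(4) = (l + 1)*(l^3 - 7*l - 6) = (l + 1)*(l + 2)*(l^2 - 2*l - 3) = (l - 3)*(l + 1)*(l + 2)*(l + 1)
(5) = (c + 3)*(c + 4)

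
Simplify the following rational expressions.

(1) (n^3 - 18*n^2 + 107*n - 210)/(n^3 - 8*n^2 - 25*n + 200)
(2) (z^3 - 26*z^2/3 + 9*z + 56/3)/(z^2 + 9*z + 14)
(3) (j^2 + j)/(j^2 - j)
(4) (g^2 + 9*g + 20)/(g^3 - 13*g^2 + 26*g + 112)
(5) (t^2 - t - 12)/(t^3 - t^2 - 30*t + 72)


(1) = (n^2 - 13*n + 42)/(n^2 - 3*n - 40)
(2) = (3*z^3 - 26*z^2 + 27*z + 56)/(3*z^2 + 27*z + 42)
(3) = (j + 1)/(j - 1)
(4) = (g^2 + 9*g + 20)/(g^3 - 13*g^2 + 26*g + 112)
(5) = (t + 3)/(t^2 + 3*t - 18)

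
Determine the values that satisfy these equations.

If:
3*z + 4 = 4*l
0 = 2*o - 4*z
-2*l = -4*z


Then:
l = 8/5
o = 8/5
z = 4/5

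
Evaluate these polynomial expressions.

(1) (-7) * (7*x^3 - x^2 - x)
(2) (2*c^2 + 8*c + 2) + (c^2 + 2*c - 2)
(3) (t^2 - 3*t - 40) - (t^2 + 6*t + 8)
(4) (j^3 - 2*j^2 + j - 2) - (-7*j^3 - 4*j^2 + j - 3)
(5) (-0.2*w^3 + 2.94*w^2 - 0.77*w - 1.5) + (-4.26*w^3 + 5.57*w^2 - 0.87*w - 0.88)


(1) = -49*x^3 + 7*x^2 + 7*x
(2) = 3*c^2 + 10*c
(3) = -9*t - 48
(4) = 8*j^3 + 2*j^2 + 1
(5) = -4.46*w^3 + 8.51*w^2 - 1.64*w - 2.38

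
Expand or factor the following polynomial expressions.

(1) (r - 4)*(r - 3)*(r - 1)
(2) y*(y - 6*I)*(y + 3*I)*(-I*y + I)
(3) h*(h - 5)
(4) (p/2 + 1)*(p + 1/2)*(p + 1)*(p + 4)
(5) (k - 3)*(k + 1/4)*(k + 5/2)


(1) = r^3 - 8*r^2 + 19*r - 12
(2) = -I*y^4 - 3*y^3 + I*y^3 + 3*y^2 - 18*I*y^2 + 18*I*y
(3) = h^2 - 5*h
(4) = p^4/2 + 15*p^3/4 + 35*p^2/4 + 15*p/2 + 2
(5) = k^3 - k^2/4 - 61*k/8 - 15/8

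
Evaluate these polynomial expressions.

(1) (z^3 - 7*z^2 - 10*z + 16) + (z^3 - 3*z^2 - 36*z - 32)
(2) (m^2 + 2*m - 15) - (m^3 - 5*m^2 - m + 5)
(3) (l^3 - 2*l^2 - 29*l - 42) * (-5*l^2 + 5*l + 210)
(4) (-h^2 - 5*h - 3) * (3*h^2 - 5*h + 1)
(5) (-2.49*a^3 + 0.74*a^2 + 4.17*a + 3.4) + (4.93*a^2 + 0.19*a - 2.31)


(1) = 2*z^3 - 10*z^2 - 46*z - 16
(2) = -m^3 + 6*m^2 + 3*m - 20
(3) = -5*l^5 + 15*l^4 + 345*l^3 - 355*l^2 - 6300*l - 8820
(4) = -3*h^4 - 10*h^3 + 15*h^2 + 10*h - 3
(5) = -2.49*a^3 + 5.67*a^2 + 4.36*a + 1.09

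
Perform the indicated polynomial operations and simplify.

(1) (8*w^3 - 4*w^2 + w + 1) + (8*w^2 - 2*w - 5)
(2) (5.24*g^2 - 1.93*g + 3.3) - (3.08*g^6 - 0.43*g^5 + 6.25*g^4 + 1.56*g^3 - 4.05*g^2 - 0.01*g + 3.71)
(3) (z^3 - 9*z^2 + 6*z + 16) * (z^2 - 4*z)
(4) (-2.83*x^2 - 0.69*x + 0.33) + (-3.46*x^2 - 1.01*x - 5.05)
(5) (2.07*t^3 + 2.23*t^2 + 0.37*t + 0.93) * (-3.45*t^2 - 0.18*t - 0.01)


(1) = 8*w^3 + 4*w^2 - w - 4
(2) = -3.08*g^6 + 0.43*g^5 - 6.25*g^4 - 1.56*g^3 + 9.29*g^2 - 1.92*g - 0.41
(3) = z^5 - 13*z^4 + 42*z^3 - 8*z^2 - 64*z
(4) = -6.29*x^2 - 1.7*x - 4.72
(5) = -7.1415*t^5 - 8.0661*t^4 - 1.6986*t^3 - 3.2974*t^2 - 0.1711*t - 0.0093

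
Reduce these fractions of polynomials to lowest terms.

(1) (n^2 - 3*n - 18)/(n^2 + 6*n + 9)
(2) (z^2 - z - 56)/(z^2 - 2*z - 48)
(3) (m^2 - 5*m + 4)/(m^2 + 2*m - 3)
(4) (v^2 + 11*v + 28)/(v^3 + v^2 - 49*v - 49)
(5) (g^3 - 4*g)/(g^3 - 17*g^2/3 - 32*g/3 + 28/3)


(1) = (n - 6)/(n + 3)
(2) = (z + 7)/(z + 6)
(3) = (m - 4)/(m + 3)
(4) = (v + 4)/(v^2 - 6*v - 7)
(5) = (3*g^2 - 6*g)/(3*g^2 - 23*g + 14)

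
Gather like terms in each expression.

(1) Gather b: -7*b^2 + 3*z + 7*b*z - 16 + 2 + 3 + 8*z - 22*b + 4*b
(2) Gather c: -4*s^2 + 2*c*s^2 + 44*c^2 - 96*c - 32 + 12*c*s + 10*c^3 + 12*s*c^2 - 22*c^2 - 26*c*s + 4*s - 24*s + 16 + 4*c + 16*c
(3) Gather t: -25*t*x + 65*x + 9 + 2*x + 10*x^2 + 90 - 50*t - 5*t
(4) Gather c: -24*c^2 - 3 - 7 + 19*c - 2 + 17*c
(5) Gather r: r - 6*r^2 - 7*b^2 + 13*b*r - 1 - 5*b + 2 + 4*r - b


(1) = -7*b^2 + b*(7*z - 18) + 11*z - 11
(2) = 10*c^3 + c^2*(12*s + 22) + c*(2*s^2 - 14*s - 76) - 4*s^2 - 20*s - 16
(3) = t*(-25*x - 55) + 10*x^2 + 67*x + 99
(4) = -24*c^2 + 36*c - 12
(5) = -7*b^2 - 6*b - 6*r^2 + r*(13*b + 5) + 1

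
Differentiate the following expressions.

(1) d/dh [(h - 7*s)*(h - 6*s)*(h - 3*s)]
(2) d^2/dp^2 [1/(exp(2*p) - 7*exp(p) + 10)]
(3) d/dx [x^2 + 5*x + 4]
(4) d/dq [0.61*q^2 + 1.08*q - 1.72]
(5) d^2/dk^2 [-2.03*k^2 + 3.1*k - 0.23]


(1) = 3*h^2 - 32*h*s + 81*s^2
(2) = ((7 - 4*exp(p))*(exp(2*p) - 7*exp(p) + 10) + 2*(2*exp(p) - 7)^2*exp(p))*exp(p)/(exp(2*p) - 7*exp(p) + 10)^3
(3) = 2*x + 5
(4) = 1.22*q + 1.08
(5) = -4.06000000000000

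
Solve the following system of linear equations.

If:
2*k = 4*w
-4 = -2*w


Then:
k = 4
w = 2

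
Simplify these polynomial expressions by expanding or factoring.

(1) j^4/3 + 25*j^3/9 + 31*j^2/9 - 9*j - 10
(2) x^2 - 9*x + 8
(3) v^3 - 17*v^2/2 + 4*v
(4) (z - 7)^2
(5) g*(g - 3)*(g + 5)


(1) = (j/3 + 1)*(j - 5/3)*(j + 1)*(j + 6)
(2) = (x - 8)*(x - 1)
(3) = v*(v - 8)*(v - 1/2)
(4) = z^2 - 14*z + 49
(5) = g^3 + 2*g^2 - 15*g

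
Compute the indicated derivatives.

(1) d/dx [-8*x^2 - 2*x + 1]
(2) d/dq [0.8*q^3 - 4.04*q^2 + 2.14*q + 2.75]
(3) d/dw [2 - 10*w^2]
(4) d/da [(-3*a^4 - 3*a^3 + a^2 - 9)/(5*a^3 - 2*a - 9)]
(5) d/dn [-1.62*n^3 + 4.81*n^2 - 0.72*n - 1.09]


(1) = -16*x - 2
(2) = 2.4*q^2 - 8.08*q + 2.14
(3) = -20*w
(4) = (-15*a^6 + 13*a^4 + 120*a^3 + 214*a^2 - 18*a - 18)/(25*a^6 - 20*a^4 - 90*a^3 + 4*a^2 + 36*a + 81)
(5) = -4.86*n^2 + 9.62*n - 0.72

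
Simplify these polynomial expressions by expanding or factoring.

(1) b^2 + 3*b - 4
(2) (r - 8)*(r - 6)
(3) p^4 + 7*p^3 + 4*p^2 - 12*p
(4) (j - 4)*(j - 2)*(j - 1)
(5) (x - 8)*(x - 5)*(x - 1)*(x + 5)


(1) = (b - 1)*(b + 4)
(2) = r^2 - 14*r + 48
(3) = p*(p - 1)*(p + 2)*(p + 6)
(4) = j^3 - 7*j^2 + 14*j - 8
(5) = x^4 - 9*x^3 - 17*x^2 + 225*x - 200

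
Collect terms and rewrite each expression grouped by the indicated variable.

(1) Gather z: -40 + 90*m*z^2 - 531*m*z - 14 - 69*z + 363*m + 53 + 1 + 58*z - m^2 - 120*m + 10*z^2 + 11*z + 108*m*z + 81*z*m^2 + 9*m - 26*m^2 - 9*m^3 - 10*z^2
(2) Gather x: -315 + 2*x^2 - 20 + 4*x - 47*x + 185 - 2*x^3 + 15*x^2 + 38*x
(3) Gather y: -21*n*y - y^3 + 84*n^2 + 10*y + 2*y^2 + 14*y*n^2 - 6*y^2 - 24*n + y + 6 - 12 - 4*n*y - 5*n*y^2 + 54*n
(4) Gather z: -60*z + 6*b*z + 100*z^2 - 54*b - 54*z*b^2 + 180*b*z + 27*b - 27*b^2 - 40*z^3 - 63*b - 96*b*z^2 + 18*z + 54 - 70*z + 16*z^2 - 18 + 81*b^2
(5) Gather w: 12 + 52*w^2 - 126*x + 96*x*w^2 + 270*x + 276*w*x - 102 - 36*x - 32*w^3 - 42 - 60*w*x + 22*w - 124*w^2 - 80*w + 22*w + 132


(1) = -9*m^3 - 27*m^2 + 90*m*z^2 + 252*m + z*(81*m^2 - 423*m)
(2) = -2*x^3 + 17*x^2 - 5*x - 150
(3) = 84*n^2 + 30*n - y^3 + y^2*(-5*n - 4) + y*(14*n^2 - 25*n + 11) - 6
(4) = 54*b^2 - 90*b - 40*z^3 + z^2*(116 - 96*b) + z*(-54*b^2 + 186*b - 112) + 36
(5) = -32*w^3 + w^2*(96*x - 72) + w*(216*x - 36) + 108*x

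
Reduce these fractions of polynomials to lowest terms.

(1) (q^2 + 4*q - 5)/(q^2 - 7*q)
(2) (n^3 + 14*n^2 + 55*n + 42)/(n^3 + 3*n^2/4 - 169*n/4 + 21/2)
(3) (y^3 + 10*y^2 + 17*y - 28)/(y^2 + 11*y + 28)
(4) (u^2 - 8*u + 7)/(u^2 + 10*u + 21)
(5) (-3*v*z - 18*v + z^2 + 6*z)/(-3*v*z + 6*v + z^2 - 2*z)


(1) = (q^2 + 4*q - 5)/(q^2 - 7*q)
(2) = (4*n^2 + 28*n + 24)/(4*n^2 - 25*n + 6)
(3) = y - 1
(4) = (u^2 - 8*u + 7)/(u^2 + 10*u + 21)
(5) = (z + 6)/(z - 2)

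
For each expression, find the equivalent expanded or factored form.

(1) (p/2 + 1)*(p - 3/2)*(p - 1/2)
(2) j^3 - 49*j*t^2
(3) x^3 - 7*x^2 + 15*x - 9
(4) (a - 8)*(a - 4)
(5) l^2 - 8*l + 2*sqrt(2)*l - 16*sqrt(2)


(1) = p^3/2 - 13*p/8 + 3/4
(2) = j*(j - 7*t)*(j + 7*t)
(3) = (x - 3)^2*(x - 1)
(4) = a^2 - 12*a + 32
(5) = (l - 8)*(l + 2*sqrt(2))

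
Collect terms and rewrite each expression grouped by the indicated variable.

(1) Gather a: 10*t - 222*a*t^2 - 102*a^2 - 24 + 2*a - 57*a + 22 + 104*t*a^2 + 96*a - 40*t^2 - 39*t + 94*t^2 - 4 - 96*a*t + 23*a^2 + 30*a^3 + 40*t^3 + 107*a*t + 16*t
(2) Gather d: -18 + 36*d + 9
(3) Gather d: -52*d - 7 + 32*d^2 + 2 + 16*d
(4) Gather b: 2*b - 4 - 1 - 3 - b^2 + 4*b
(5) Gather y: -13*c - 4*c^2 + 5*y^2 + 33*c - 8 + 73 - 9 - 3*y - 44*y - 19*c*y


(1) = 30*a^3 + a^2*(104*t - 79) + a*(-222*t^2 + 11*t + 41) + 40*t^3 + 54*t^2 - 13*t - 6
(2) = 36*d - 9
(3) = 32*d^2 - 36*d - 5
(4) = -b^2 + 6*b - 8
(5) = -4*c^2 + 20*c + 5*y^2 + y*(-19*c - 47) + 56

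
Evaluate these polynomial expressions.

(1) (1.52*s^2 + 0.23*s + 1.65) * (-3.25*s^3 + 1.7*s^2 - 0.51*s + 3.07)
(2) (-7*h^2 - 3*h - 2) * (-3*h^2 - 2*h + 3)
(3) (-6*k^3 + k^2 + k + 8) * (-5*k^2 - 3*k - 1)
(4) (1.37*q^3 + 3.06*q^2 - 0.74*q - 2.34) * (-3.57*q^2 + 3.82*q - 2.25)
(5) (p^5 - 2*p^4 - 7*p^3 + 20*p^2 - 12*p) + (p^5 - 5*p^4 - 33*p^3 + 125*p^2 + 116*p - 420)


(1) = -4.94*s^5 + 1.8365*s^4 - 5.7467*s^3 + 7.3541*s^2 - 0.1354*s + 5.0655
(2) = 21*h^4 + 23*h^3 - 9*h^2 - 5*h - 6
(3) = 30*k^5 + 13*k^4 - 2*k^3 - 44*k^2 - 25*k - 8
(4) = -4.8909*q^5 - 5.6908*q^4 + 11.2485*q^3 - 1.358*q^2 - 7.2738*q + 5.265
(5) = 2*p^5 - 7*p^4 - 40*p^3 + 145*p^2 + 104*p - 420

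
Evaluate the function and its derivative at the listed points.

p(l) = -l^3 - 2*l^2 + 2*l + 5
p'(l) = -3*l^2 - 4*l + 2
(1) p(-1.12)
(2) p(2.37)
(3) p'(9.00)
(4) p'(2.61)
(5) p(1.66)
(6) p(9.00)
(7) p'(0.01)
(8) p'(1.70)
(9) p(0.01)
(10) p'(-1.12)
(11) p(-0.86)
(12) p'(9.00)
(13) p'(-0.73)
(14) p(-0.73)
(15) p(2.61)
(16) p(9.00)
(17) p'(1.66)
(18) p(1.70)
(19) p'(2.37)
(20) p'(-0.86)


(1) = 1.66
(2) = -14.81
(3) = -277.00
(4) = -28.88
(5) = -1.77
(6) = -868.00
(7) = 1.96
(8) = -13.47
(9) = 5.02
(10) = 2.72
(11) = 2.44
(12) = -277.00
(13) = 3.32
(14) = 2.86
(15) = -21.18
(16) = -868.00
(17) = -12.91
(18) = -2.29
(19) = -24.33
(20) = 3.22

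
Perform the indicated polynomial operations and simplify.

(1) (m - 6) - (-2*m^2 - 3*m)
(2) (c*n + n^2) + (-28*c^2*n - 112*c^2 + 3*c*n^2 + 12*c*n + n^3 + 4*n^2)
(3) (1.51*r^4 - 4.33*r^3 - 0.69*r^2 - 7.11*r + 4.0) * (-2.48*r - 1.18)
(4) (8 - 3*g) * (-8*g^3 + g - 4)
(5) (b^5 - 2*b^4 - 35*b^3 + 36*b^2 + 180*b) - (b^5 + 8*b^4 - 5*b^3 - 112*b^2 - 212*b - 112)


(1) = 2*m^2 + 4*m - 6
(2) = -28*c^2*n - 112*c^2 + 3*c*n^2 + 13*c*n + n^3 + 5*n^2
(3) = -3.7448*r^5 + 8.9566*r^4 + 6.8206*r^3 + 18.447*r^2 - 1.5302*r - 4.72
(4) = 24*g^4 - 64*g^3 - 3*g^2 + 20*g - 32
(5) = -10*b^4 - 30*b^3 + 148*b^2 + 392*b + 112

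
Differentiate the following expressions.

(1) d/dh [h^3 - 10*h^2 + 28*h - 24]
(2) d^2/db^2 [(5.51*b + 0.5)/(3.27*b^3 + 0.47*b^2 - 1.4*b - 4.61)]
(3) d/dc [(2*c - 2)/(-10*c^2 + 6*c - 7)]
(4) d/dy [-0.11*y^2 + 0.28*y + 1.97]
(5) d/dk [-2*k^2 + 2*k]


(1) = 3*h^2 - 20*h + 28
(2) = (353.507274*b^5 + 114.967314*b^4 + 65.179078*b^3 + 983.667864*b^2 + 114.881202*b - 66.99638)/(34.965783*b^9 + 15.076989*b^8 - 42.743151*b^7 - 160.688944*b^6 - 24.210834*b^5 + 126.336033*b^4 + 223.939381*b^3 + 2.858661*b^2 - 89.25882*b - 97.972181)
(3) = 2*(10*c^2 - 20*c - 1)/(100*c^4 - 120*c^3 + 176*c^2 - 84*c + 49)
(4) = 0.28 - 0.22*y
(5) = 2 - 4*k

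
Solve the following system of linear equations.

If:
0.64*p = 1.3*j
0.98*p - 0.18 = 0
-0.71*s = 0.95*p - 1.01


Then:
j = 0.09
p = 0.18
s = 1.18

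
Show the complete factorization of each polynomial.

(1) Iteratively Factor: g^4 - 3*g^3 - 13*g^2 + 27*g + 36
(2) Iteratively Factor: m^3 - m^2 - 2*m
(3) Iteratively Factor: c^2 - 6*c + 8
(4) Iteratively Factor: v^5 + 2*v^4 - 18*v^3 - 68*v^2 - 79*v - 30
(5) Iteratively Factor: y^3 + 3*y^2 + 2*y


(1) = (g - 4)*(g^3 + g^2 - 9*g - 9) = (g - 4)*(g - 3)*(g^2 + 4*g + 3) = (g - 4)*(g - 3)*(g + 1)*(g + 3)
(2) = (m + 1)*(m^2 - 2*m) = m*(m + 1)*(m - 2)
(3) = (c - 4)*(c - 2)
(4) = (v - 5)*(v^4 + 7*v^3 + 17*v^2 + 17*v + 6) = (v - 5)*(v + 1)*(v^3 + 6*v^2 + 11*v + 6) = (v - 5)*(v + 1)^2*(v^2 + 5*v + 6) = (v - 5)*(v + 1)^2*(v + 3)*(v + 2)
(5) = (y + 2)*(y^2 + y) = y*(y + 2)*(y + 1)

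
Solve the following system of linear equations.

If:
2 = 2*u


Then:
u = 1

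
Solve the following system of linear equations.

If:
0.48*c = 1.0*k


Then:
c = 2.08333333333333*k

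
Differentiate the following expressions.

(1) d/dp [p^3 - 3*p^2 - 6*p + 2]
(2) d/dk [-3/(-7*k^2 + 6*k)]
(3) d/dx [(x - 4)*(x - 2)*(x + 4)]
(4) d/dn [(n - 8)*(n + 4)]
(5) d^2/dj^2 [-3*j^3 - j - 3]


(1) = 3*p^2 - 6*p - 6
(2) = 6*(3 - 7*k)/(k^2*(7*k - 6)^2)
(3) = 3*x^2 - 4*x - 16
(4) = 2*n - 4
(5) = -18*j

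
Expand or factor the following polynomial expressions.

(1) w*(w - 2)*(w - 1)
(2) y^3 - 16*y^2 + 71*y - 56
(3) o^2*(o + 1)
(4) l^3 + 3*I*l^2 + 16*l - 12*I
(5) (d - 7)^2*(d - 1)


(1) = w^3 - 3*w^2 + 2*w
(2) = (y - 8)*(y - 7)*(y - 1)
(3) = o^3 + o^2
(4) = (l - 2*I)*(l - I)*(l + 6*I)
(5) = d^3 - 15*d^2 + 63*d - 49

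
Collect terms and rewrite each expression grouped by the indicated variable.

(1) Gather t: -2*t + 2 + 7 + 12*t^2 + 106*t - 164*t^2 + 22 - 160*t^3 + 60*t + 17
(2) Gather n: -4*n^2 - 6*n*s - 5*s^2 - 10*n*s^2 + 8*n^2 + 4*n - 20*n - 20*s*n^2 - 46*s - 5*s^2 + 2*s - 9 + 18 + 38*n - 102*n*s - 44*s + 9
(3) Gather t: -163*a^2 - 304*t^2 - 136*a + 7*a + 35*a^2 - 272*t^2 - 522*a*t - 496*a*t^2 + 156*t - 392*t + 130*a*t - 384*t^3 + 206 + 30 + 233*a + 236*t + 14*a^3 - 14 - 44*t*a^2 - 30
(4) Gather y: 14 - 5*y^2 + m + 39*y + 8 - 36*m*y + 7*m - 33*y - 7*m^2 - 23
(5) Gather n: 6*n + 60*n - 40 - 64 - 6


(1) = -160*t^3 - 152*t^2 + 164*t + 48
(2) = n^2*(4 - 20*s) + n*(-10*s^2 - 108*s + 22) - 10*s^2 - 88*s + 18
(3) = 14*a^3 - 128*a^2 + 104*a - 384*t^3 + t^2*(-496*a - 576) + t*(-44*a^2 - 392*a) + 192
(4) = -7*m^2 + 8*m - 5*y^2 + y*(6 - 36*m) - 1
(5) = 66*n - 110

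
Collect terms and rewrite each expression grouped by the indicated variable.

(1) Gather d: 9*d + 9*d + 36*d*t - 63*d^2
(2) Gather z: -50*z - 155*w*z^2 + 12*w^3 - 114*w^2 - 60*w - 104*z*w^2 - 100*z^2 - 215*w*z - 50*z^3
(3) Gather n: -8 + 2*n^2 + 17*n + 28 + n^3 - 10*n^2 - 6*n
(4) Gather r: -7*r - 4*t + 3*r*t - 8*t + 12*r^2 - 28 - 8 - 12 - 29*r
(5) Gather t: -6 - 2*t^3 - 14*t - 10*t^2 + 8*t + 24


(1) = -63*d^2 + d*(36*t + 18)
(2) = 12*w^3 - 114*w^2 - 60*w - 50*z^3 + z^2*(-155*w - 100) + z*(-104*w^2 - 215*w - 50)
(3) = n^3 - 8*n^2 + 11*n + 20
(4) = 12*r^2 + r*(3*t - 36) - 12*t - 48
(5) = -2*t^3 - 10*t^2 - 6*t + 18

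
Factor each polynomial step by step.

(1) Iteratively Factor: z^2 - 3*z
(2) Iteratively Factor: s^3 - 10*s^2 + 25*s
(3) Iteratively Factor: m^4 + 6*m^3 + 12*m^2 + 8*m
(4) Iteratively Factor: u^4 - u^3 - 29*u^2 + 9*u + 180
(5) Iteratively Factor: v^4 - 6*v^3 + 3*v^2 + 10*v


(1) = (z - 3)*(z)
(2) = (s - 5)*(s^2 - 5*s) = (s - 5)^2*(s)
(3) = (m + 2)*(m^3 + 4*m^2 + 4*m) = (m + 2)^2*(m^2 + 2*m) = m*(m + 2)^2*(m + 2)
(4) = (u - 5)*(u^3 + 4*u^2 - 9*u - 36) = (u - 5)*(u - 3)*(u^2 + 7*u + 12) = (u - 5)*(u - 3)*(u + 4)*(u + 3)
(5) = (v)*(v^3 - 6*v^2 + 3*v + 10) = v*(v + 1)*(v^2 - 7*v + 10) = v*(v - 2)*(v + 1)*(v - 5)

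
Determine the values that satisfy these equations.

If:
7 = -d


Then:
d = -7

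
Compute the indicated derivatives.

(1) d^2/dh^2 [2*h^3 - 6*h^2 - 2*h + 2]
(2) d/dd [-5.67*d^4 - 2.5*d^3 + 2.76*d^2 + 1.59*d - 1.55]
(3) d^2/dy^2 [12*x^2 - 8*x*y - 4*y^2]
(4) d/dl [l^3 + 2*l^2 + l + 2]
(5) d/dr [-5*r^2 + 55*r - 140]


(1) = 12*h - 12
(2) = -22.68*d^3 - 7.5*d^2 + 5.52*d + 1.59
(3) = -8
(4) = 3*l^2 + 4*l + 1
(5) = 55 - 10*r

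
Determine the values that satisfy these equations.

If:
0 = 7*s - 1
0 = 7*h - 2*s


Then:
h = 2/49
s = 1/7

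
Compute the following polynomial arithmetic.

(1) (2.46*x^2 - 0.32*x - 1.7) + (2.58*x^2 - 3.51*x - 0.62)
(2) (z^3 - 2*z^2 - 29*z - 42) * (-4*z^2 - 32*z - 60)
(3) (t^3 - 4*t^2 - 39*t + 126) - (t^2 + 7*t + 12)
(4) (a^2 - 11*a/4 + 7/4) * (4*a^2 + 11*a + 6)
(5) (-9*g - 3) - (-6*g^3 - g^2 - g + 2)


(1) = 5.04*x^2 - 3.83*x - 2.32
(2) = -4*z^5 - 24*z^4 + 120*z^3 + 1216*z^2 + 3084*z + 2520
(3) = t^3 - 5*t^2 - 46*t + 114
(4) = 4*a^4 - 69*a^2/4 + 11*a/4 + 21/2
(5) = 6*g^3 + g^2 - 8*g - 5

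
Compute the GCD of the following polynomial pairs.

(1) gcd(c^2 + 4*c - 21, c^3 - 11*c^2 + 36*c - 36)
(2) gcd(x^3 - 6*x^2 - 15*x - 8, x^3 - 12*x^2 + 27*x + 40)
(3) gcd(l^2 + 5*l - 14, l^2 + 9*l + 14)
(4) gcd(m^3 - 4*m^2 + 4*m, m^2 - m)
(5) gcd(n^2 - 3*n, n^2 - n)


(1) = c - 3
(2) = x^2 - 7*x - 8
(3) = l + 7
(4) = m
(5) = gcd(n*(n - 3), n*(n - 1)) = n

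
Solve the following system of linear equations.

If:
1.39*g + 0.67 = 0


Then:
g = -0.48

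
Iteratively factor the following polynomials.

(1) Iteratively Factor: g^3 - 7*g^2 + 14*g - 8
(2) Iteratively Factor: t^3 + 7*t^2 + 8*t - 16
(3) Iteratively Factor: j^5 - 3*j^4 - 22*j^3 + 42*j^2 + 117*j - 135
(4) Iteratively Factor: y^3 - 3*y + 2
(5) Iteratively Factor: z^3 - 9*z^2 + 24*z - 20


(1) = (g - 2)*(g^2 - 5*g + 4) = (g - 4)*(g - 2)*(g - 1)
(2) = (t + 4)*(t^2 + 3*t - 4) = (t - 1)*(t + 4)*(t + 4)
(3) = (j + 3)*(j^4 - 6*j^3 - 4*j^2 + 54*j - 45) = (j - 3)*(j + 3)*(j^3 - 3*j^2 - 13*j + 15) = (j - 3)*(j + 3)^2*(j^2 - 6*j + 5) = (j - 3)*(j - 1)*(j + 3)^2*(j - 5)
(4) = (y - 1)*(y^2 + y - 2) = (y - 1)*(y + 2)*(y - 1)
(5) = (z - 5)*(z^2 - 4*z + 4) = (z - 5)*(z - 2)*(z - 2)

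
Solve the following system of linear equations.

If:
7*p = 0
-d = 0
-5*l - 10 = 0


Then:
d = 0
l = -2
p = 0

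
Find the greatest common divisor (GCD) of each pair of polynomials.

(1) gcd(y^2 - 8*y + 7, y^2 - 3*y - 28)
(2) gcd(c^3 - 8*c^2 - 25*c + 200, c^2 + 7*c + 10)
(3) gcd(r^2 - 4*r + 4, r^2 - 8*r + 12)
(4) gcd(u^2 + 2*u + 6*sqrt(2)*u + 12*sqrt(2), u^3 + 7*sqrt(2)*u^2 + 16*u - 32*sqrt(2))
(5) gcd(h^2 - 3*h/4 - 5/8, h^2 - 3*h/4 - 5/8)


(1) = y - 7
(2) = c + 5
(3) = r - 2
(4) = gcd((u + 2)*(u + 6*sqrt(2)), (u - sqrt(2))*(u + 4*sqrt(2))^2) = 1
(5) = gcd((h - 5/4)*(h + 1/2), (h - 5/4)*(h + 1/2)) = h^2 - 3*h/4 - 5/8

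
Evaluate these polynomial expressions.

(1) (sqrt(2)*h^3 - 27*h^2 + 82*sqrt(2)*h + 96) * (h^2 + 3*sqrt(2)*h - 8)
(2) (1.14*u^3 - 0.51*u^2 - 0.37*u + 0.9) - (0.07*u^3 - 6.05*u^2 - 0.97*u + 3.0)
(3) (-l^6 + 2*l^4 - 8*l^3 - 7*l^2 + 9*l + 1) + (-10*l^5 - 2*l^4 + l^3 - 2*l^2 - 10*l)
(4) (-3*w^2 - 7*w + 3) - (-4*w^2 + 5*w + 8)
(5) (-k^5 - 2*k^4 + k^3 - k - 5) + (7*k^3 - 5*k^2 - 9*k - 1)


(1) = sqrt(2)*h^5 - 21*h^4 - 7*sqrt(2)*h^3 + 804*h^2 - 368*sqrt(2)*h - 768
(2) = 1.07*u^3 + 5.54*u^2 + 0.6*u - 2.1
(3) = -l^6 - 10*l^5 - 7*l^3 - 9*l^2 - l + 1
(4) = w^2 - 12*w - 5
(5) = -k^5 - 2*k^4 + 8*k^3 - 5*k^2 - 10*k - 6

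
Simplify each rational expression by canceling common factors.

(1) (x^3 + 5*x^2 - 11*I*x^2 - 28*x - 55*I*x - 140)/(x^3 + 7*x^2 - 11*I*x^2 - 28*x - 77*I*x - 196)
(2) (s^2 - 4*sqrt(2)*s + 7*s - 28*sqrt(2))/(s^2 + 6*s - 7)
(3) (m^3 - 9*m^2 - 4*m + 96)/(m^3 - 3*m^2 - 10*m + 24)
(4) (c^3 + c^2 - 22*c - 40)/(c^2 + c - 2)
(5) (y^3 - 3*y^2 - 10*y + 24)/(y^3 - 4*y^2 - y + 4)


(1) = (x + 5)/(x + 7)
(2) = (s - 4*sqrt(2))/(s - 1)
(3) = (m - 8)/(m - 2)
(4) = (c^2 - c - 20)/(c - 1)
(5) = (y^2 + y - 6)/(y^2 - 1)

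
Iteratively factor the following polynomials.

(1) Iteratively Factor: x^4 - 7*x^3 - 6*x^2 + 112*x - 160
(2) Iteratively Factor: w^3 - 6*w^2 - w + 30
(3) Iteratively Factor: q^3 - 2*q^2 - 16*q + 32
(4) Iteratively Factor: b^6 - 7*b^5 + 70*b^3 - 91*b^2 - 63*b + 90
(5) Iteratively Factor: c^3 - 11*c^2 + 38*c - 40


(1) = (x - 2)*(x^3 - 5*x^2 - 16*x + 80) = (x - 4)*(x - 2)*(x^2 - x - 20) = (x - 4)*(x - 2)*(x + 4)*(x - 5)
(2) = (w - 3)*(w^2 - 3*w - 10) = (w - 3)*(w + 2)*(w - 5)
(3) = (q - 4)*(q^2 + 2*q - 8) = (q - 4)*(q - 2)*(q + 4)
(4) = (b - 5)*(b^5 - 2*b^4 - 10*b^3 + 20*b^2 + 9*b - 18) = (b - 5)*(b + 1)*(b^4 - 3*b^3 - 7*b^2 + 27*b - 18) = (b - 5)*(b - 2)*(b + 1)*(b^3 - b^2 - 9*b + 9) = (b - 5)*(b - 3)*(b - 2)*(b + 1)*(b^2 + 2*b - 3) = (b - 5)*(b - 3)*(b - 2)*(b - 1)*(b + 1)*(b + 3)
(5) = (c - 2)*(c^2 - 9*c + 20) = (c - 4)*(c - 2)*(c - 5)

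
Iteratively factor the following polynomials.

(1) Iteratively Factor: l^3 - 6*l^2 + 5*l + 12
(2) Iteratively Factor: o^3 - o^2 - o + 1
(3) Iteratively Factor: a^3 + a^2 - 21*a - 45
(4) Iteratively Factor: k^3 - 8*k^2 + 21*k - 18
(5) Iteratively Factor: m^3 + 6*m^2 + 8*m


(1) = (l - 4)*(l^2 - 2*l - 3) = (l - 4)*(l - 3)*(l + 1)
(2) = (o - 1)*(o^2 - 1) = (o - 1)^2*(o + 1)
(3) = (a + 3)*(a^2 - 2*a - 15) = (a - 5)*(a + 3)*(a + 3)
(4) = (k - 2)*(k^2 - 6*k + 9) = (k - 3)*(k - 2)*(k - 3)
(5) = (m + 2)*(m^2 + 4*m) = (m + 2)*(m + 4)*(m)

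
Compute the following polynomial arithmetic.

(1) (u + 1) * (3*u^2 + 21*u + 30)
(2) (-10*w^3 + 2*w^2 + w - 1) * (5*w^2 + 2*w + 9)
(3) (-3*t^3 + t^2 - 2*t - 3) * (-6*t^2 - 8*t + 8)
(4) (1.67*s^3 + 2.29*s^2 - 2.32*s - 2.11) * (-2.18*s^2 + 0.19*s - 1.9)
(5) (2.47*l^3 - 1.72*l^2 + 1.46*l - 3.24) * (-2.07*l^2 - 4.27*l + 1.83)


(1) = 3*u^3 + 24*u^2 + 51*u + 30
(2) = -50*w^5 - 10*w^4 - 81*w^3 + 15*w^2 + 7*w - 9
(3) = 18*t^5 + 18*t^4 - 20*t^3 + 42*t^2 + 8*t - 24
(4) = -3.6406*s^5 - 4.6749*s^4 + 2.3197*s^3 - 0.192*s^2 + 4.0071*s + 4.009
(5) = -5.1129*l^5 - 6.9865*l^4 + 8.8423*l^3 - 2.675*l^2 + 16.5066*l - 5.9292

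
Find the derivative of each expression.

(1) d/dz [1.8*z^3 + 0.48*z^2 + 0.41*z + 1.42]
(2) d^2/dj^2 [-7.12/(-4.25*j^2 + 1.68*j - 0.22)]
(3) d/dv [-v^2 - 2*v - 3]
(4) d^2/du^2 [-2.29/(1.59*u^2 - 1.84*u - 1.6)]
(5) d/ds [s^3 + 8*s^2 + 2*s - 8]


(1) = 5.4*z^2 + 0.96*z + 0.41
(2) = (-257.21*j^2 + 101.6736*j + 7.12*(8.5*j - 1.68)*(17.0*j - 3.36) - 13.3144)/(4.25*j^2 - 1.68*j + 0.22)^3
(3) = -2*v - 2
(4) = (-11.578698*u^2 + 13.399248*u + 2.29*(3.18*u - 1.84)*(6.36*u - 3.68) + 11.65152)/(-1.59*u^2 + 1.84*u + 1.6)^3
(5) = 3*s^2 + 16*s + 2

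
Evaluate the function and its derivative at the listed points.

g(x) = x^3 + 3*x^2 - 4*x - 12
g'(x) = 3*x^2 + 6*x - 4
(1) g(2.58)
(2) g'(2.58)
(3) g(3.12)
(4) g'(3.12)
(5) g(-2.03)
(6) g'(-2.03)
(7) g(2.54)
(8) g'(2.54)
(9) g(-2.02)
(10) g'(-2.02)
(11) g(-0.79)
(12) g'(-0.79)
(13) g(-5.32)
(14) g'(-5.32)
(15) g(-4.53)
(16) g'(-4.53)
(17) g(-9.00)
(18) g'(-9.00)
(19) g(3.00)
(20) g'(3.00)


(1) = 14.82
(2) = 31.45
(3) = 35.09
(4) = 43.92
(5) = 0.12
(6) = -3.82
(7) = 13.58
(8) = 30.59
(9) = 0.08
(10) = -3.88
(11) = -7.46
(12) = -6.87
(13) = -56.38
(14) = 48.99
(15) = -25.28
(16) = 30.38
(17) = -462.00
(18) = 185.00
(19) = 30.00
(20) = 41.00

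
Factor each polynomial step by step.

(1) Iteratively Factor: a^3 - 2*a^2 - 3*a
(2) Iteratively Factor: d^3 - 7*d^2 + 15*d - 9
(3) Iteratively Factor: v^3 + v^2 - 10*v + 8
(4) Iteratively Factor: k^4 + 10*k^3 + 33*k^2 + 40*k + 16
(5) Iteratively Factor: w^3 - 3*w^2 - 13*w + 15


(1) = (a - 3)*(a^2 + a) = (a - 3)*(a + 1)*(a)
(2) = (d - 3)*(d^2 - 4*d + 3) = (d - 3)^2*(d - 1)
(3) = (v - 1)*(v^2 + 2*v - 8) = (v - 1)*(v + 4)*(v - 2)
(4) = (k + 4)*(k^3 + 6*k^2 + 9*k + 4) = (k + 1)*(k + 4)*(k^2 + 5*k + 4) = (k + 1)^2*(k + 4)*(k + 4)
(5) = (w - 5)*(w^2 + 2*w - 3) = (w - 5)*(w + 3)*(w - 1)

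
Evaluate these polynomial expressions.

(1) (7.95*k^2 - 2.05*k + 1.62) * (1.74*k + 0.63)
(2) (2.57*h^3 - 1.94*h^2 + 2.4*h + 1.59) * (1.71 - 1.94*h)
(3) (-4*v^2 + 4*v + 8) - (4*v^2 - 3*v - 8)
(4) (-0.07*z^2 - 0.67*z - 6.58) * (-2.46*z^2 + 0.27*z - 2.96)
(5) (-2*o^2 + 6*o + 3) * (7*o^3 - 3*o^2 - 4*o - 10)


(1) = 13.833*k^3 + 1.4415*k^2 + 1.5273*k + 1.0206
(2) = -4.9858*h^4 + 8.1583*h^3 - 7.9734*h^2 + 1.0194*h + 2.7189
(3) = -8*v^2 + 7*v + 16
(4) = 0.1722*z^4 + 1.6293*z^3 + 16.2131*z^2 + 0.2066*z + 19.4768
(5) = -14*o^5 + 48*o^4 + 11*o^3 - 13*o^2 - 72*o - 30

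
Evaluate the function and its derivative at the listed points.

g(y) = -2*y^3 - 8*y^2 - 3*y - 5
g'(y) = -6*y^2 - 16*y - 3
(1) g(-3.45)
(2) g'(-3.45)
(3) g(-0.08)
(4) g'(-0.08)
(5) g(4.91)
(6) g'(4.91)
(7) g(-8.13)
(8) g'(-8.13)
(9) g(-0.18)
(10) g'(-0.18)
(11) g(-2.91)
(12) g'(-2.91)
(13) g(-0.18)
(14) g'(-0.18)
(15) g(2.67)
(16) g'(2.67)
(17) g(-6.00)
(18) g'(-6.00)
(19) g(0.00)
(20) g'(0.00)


(1) = -7.74
(2) = -19.22
(3) = -4.81
(4) = -1.76
(5) = -449.34
(6) = -226.21
(7) = 565.35
(8) = -269.50
(9) = -4.71
(10) = -0.31
(11) = -14.73
(12) = -7.25
(13) = -4.71
(14) = -0.31
(15) = -108.11
(16) = -88.49
(17) = 157.00
(18) = -123.00
(19) = -5.00
(20) = -3.00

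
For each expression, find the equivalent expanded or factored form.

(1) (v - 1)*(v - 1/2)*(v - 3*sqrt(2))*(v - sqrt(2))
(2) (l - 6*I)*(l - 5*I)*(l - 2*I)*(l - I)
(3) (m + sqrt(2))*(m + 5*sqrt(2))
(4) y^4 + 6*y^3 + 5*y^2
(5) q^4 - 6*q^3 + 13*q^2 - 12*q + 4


(1) = v^4 - 4*sqrt(2)*v^3 - 3*v^3/2 + 13*v^2/2 + 6*sqrt(2)*v^2 - 9*v - 2*sqrt(2)*v + 3
(2) = l^4 - 14*I*l^3 - 65*l^2 + 112*I*l + 60
(3) = m^2 + 6*sqrt(2)*m + 10
(4) = y^2*(y + 1)*(y + 5)
(5) = (q - 2)^2*(q - 1)^2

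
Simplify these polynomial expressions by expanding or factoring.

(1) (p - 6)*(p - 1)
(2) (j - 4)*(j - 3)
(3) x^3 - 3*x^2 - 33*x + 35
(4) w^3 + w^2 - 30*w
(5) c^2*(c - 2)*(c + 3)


(1) = p^2 - 7*p + 6
(2) = j^2 - 7*j + 12
(3) = (x - 7)*(x - 1)*(x + 5)
(4) = w*(w - 5)*(w + 6)
(5) = c^4 + c^3 - 6*c^2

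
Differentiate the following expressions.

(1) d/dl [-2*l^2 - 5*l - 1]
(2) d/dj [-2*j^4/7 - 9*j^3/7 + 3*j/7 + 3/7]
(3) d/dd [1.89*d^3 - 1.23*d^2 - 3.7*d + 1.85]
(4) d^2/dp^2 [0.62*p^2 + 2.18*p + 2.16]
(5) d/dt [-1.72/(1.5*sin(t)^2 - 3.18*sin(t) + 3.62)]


(1) = -4*l - 5
(2) = -8*j^3/7 - 27*j^2/7 + 3/7
(3) = 5.67*d^2 - 2.46*d - 3.7
(4) = 1.24000000000000
(5) = (5.16*sin(t) - 5.4696)*cos(t)/(1.5*sin(t)^2 - 3.18*sin(t) + 3.62)^2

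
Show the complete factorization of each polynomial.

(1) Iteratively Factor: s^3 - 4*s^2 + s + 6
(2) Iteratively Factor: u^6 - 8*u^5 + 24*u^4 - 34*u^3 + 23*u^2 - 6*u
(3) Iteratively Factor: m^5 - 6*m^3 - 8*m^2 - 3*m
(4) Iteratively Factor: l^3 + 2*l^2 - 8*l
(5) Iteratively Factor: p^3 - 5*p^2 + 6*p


(1) = (s - 3)*(s^2 - s - 2) = (s - 3)*(s + 1)*(s - 2)
(2) = (u)*(u^5 - 8*u^4 + 24*u^3 - 34*u^2 + 23*u - 6) = u*(u - 2)*(u^4 - 6*u^3 + 12*u^2 - 10*u + 3) = u*(u - 2)*(u - 1)*(u^3 - 5*u^2 + 7*u - 3) = u*(u - 3)*(u - 2)*(u - 1)*(u^2 - 2*u + 1) = u*(u - 3)*(u - 2)*(u - 1)^2*(u - 1)
(3) = (m)*(m^4 - 6*m^2 - 8*m - 3) = m*(m - 3)*(m^3 + 3*m^2 + 3*m + 1) = m*(m - 3)*(m + 1)*(m^2 + 2*m + 1) = m*(m - 3)*(m + 1)^2*(m + 1)
(4) = (l + 4)*(l^2 - 2*l) = l*(l + 4)*(l - 2)
(5) = (p)*(p^2 - 5*p + 6) = p*(p - 2)*(p - 3)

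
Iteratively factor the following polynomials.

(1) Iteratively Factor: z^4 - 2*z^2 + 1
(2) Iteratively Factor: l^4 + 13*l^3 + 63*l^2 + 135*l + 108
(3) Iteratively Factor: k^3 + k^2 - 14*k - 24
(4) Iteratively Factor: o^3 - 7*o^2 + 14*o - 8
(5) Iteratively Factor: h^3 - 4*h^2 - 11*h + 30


(1) = (z - 1)*(z^3 + z^2 - z - 1) = (z - 1)*(z + 1)*(z^2 - 1) = (z - 1)^2*(z + 1)*(z + 1)
(2) = (l + 4)*(l^3 + 9*l^2 + 27*l + 27) = (l + 3)*(l + 4)*(l^2 + 6*l + 9) = (l + 3)^2*(l + 4)*(l + 3)
(3) = (k + 2)*(k^2 - k - 12) = (k + 2)*(k + 3)*(k - 4)
(4) = (o - 2)*(o^2 - 5*o + 4) = (o - 4)*(o - 2)*(o - 1)
(5) = (h - 5)*(h^2 + h - 6) = (h - 5)*(h + 3)*(h - 2)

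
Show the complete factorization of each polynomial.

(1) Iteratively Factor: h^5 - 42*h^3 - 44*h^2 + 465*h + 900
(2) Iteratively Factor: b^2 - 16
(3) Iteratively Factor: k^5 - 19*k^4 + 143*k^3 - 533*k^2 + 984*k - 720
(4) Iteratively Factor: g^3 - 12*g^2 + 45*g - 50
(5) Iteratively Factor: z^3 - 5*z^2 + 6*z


(1) = (h + 4)*(h^4 - 4*h^3 - 26*h^2 + 60*h + 225) = (h + 3)*(h + 4)*(h^3 - 7*h^2 - 5*h + 75) = (h - 5)*(h + 3)*(h + 4)*(h^2 - 2*h - 15) = (h - 5)^2*(h + 3)*(h + 4)*(h + 3)
(2) = (b - 4)*(b + 4)
(3) = (k - 3)*(k^4 - 16*k^3 + 95*k^2 - 248*k + 240) = (k - 3)^2*(k^3 - 13*k^2 + 56*k - 80) = (k - 4)*(k - 3)^2*(k^2 - 9*k + 20) = (k - 5)*(k - 4)*(k - 3)^2*(k - 4)
(4) = (g - 5)*(g^2 - 7*g + 10) = (g - 5)^2*(g - 2)
(5) = (z - 3)*(z^2 - 2*z) = (z - 3)*(z - 2)*(z)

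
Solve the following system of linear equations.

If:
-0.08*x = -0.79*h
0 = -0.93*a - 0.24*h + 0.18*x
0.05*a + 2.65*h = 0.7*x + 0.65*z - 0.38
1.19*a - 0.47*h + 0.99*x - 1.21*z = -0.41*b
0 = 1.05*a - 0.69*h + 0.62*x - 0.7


Then:
a = 0.16
b = -2.81
h = 0.10
x = 0.96
z = -0.04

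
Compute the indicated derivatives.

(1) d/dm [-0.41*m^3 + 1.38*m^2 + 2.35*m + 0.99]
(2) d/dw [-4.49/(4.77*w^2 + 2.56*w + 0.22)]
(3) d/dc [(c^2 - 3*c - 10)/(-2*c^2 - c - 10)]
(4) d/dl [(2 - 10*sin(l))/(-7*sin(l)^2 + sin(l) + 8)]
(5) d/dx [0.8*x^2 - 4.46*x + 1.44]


(1) = -1.23*m^2 + 2.76*m + 2.35
(2) = (42.8346*w + 11.4944)/(4.77*w^2 + 2.56*w + 0.22)^2
(3) = (-7*c^2 - 60*c + 20)/(4*c^4 + 4*c^3 + 41*c^2 + 20*c + 100)
(4) = 2*(-35*sin(l)^2 + 14*sin(l) - 41)*cos(l)/(-7*sin(l)^2 + sin(l) + 8)^2
(5) = 1.6*x - 4.46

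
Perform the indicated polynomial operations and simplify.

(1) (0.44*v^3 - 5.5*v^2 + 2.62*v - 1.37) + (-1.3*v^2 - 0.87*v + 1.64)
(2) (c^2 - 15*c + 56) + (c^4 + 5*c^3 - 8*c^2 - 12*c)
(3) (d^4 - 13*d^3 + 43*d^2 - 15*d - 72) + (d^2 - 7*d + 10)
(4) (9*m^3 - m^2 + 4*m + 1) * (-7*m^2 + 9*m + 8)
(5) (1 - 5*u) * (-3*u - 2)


(1) = 0.44*v^3 - 6.8*v^2 + 1.75*v + 0.27
(2) = c^4 + 5*c^3 - 7*c^2 - 27*c + 56
(3) = d^4 - 13*d^3 + 44*d^2 - 22*d - 62
(4) = -63*m^5 + 88*m^4 + 35*m^3 + 21*m^2 + 41*m + 8
(5) = 15*u^2 + 7*u - 2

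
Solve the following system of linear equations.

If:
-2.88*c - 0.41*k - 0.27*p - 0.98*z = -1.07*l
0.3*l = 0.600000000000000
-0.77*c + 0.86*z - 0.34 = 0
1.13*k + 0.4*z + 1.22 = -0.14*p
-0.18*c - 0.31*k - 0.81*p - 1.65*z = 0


Then:
c = 0.73
k = -1.22
l = 2.00
p = -1.83
z = 1.05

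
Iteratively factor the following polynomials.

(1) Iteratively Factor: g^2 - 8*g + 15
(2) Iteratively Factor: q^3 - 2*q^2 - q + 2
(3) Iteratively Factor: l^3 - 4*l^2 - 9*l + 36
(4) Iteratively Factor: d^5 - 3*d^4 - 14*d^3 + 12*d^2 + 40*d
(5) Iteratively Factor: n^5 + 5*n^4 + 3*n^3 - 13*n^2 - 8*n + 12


(1) = (g - 5)*(g - 3)
(2) = (q - 2)*(q^2 - 1) = (q - 2)*(q - 1)*(q + 1)
(3) = (l - 3)*(l^2 - l - 12) = (l - 4)*(l - 3)*(l + 3)
(4) = (d + 2)*(d^4 - 5*d^3 - 4*d^2 + 20*d) = (d - 5)*(d + 2)*(d^3 - 4*d) = (d - 5)*(d + 2)^2*(d^2 - 2*d) = (d - 5)*(d - 2)*(d + 2)^2*(d)
(5) = (n - 1)*(n^4 + 6*n^3 + 9*n^2 - 4*n - 12) = (n - 1)*(n + 2)*(n^3 + 4*n^2 + n - 6) = (n - 1)*(n + 2)*(n + 3)*(n^2 + n - 2) = (n - 1)*(n + 2)^2*(n + 3)*(n - 1)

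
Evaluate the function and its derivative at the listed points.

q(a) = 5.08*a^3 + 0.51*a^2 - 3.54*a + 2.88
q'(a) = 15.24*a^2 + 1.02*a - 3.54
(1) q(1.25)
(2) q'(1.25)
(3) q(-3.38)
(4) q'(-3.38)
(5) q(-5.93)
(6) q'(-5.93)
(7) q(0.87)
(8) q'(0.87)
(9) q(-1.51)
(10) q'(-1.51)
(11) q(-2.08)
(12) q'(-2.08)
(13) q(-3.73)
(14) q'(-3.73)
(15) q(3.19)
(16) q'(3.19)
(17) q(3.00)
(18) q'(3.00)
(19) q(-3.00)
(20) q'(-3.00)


(1) = 9.17
(2) = 21.55
(3) = -175.49
(4) = 167.12
(5) = -1017.52
(6) = 526.32
(7) = 3.53
(8) = 8.88
(9) = -8.10
(10) = 29.67
(11) = -33.26
(12) = 60.27
(13) = -240.45
(14) = 204.69
(15) = 161.68
(16) = 154.80
(17) = 134.01
(18) = 136.68
(19) = -119.07
(20) = 130.56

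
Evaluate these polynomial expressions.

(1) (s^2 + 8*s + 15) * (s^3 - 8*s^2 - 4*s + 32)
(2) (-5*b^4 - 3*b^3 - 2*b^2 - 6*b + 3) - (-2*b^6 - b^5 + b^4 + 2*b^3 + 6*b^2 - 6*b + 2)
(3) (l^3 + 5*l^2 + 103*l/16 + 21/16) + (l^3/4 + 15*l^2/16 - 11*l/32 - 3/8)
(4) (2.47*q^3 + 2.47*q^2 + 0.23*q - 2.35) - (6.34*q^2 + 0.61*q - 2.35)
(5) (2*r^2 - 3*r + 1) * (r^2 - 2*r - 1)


(1) = s^5 - 53*s^3 - 120*s^2 + 196*s + 480
(2) = 2*b^6 + b^5 - 6*b^4 - 5*b^3 - 8*b^2 + 1
(3) = 5*l^3/4 + 95*l^2/16 + 195*l/32 + 15/16
(4) = 2.47*q^3 - 3.87*q^2 - 0.38*q
(5) = 2*r^4 - 7*r^3 + 5*r^2 + r - 1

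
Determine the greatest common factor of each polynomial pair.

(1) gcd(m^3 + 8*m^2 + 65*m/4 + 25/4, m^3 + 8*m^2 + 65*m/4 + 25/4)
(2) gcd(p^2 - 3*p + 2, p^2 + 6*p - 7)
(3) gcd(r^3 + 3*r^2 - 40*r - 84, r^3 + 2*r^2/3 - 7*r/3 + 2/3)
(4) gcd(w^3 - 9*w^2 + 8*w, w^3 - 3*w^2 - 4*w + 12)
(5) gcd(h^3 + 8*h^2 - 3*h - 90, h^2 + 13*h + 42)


(1) = gcd((m + 1/2)*(m + 5/2)*(m + 5), (m + 1/2)*(m + 5/2)*(m + 5)) = m^3 + 8*m^2 + 65*m/4 + 25/4
(2) = gcd((p - 2)*(p - 1), (p - 1)*(p + 7)) = p - 1
(3) = r + 2
(4) = 1
(5) = h + 6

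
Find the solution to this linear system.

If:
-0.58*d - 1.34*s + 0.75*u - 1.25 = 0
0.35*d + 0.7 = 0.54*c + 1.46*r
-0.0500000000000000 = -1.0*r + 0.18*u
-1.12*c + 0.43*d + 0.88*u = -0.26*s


Then:
c = 2.00553896956328*u - 1.28728735569961
d = 3.8451172673262*u - 3.7775290630794
r = 0.18*u + 0.05
s = 0.702214072079144 - 1.10460299630537*u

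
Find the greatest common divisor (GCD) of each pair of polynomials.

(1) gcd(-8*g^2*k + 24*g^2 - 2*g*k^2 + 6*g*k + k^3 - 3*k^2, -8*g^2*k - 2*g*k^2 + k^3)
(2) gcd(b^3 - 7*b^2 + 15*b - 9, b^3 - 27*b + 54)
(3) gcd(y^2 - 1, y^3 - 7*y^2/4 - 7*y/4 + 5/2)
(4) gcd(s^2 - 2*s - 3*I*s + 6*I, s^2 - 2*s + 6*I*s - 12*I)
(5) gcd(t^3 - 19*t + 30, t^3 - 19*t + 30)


(1) = gcd((-4*g + k)*(2*g + k)*(k - 3), k*(-4*g + k)*(2*g + k)) = 8*g^2 + 2*g*k - k^2
(2) = gcd((b - 3)^2*(b - 1), (b - 3)^2*(b + 6)) = b^2 - 6*b + 9
(3) = gcd((y - 1)*(y + 1), (y - 2)*(y - 1)*(y + 5/4)) = y - 1
(4) = s - 2
(5) = gcd((t - 3)*(t - 2)*(t + 5), (t - 3)*(t - 2)*(t + 5)) = t^3 - 19*t + 30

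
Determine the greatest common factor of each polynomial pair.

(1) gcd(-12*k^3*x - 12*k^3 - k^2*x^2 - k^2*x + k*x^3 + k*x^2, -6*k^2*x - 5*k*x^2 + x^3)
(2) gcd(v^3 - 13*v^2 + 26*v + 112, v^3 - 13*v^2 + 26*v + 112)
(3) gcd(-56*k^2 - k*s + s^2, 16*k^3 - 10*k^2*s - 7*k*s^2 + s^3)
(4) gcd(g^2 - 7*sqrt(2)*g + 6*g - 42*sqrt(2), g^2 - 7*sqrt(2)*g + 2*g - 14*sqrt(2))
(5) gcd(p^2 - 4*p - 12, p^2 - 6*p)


(1) = 1
(2) = v^3 - 13*v^2 + 26*v + 112
(3) = -8*k + s
(4) = g - 7*sqrt(2)
(5) = p - 6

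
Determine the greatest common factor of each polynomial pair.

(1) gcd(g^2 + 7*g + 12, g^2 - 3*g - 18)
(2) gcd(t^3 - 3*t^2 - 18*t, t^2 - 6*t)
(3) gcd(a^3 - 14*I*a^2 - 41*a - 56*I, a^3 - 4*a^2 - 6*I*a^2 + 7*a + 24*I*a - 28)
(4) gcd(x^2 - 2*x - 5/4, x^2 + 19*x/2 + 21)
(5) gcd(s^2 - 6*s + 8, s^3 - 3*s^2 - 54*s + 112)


(1) = g + 3
(2) = t^2 - 6*t
(3) = gcd((a - 8*I)*(a - 7*I)*(a + I), (a - 4)*(a - 7*I)*(a + I)) = a^2 - 6*I*a + 7
(4) = 1
(5) = gcd((s - 4)*(s - 2), (s - 8)*(s - 2)*(s + 7)) = s - 2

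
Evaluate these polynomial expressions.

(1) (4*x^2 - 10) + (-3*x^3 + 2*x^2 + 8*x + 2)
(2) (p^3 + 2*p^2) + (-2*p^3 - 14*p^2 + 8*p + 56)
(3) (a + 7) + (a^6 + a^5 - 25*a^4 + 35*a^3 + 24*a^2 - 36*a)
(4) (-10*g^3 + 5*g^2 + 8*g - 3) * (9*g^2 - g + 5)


(1) = -3*x^3 + 6*x^2 + 8*x - 8
(2) = -p^3 - 12*p^2 + 8*p + 56
(3) = a^6 + a^5 - 25*a^4 + 35*a^3 + 24*a^2 - 35*a + 7
(4) = -90*g^5 + 55*g^4 + 17*g^3 - 10*g^2 + 43*g - 15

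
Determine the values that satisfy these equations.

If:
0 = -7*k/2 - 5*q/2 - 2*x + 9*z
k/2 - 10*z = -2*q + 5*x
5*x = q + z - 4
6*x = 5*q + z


Then:
k = 6136/2591
q = -3224/2591
x = -2532/2591
z = 928/2591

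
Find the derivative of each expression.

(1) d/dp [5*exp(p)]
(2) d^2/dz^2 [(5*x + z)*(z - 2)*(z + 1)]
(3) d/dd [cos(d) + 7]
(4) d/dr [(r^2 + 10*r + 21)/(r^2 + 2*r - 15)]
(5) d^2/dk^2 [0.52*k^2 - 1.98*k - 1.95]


(1) = 5*exp(p)
(2) = 10*x + 6*z - 2
(3) = -sin(d)
(4) = 8*(-r^2 - 9*r - 24)/(r^4 + 4*r^3 - 26*r^2 - 60*r + 225)
(5) = 1.04000000000000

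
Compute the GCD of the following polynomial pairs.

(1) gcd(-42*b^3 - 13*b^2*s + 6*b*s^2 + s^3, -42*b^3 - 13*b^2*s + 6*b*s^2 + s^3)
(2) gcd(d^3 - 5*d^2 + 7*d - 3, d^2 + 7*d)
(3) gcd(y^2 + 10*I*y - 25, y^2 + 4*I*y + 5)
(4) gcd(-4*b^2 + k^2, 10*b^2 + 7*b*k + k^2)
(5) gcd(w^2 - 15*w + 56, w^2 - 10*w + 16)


(1) = gcd((-3*b + s)*(2*b + s)*(7*b + s), (-3*b + s)*(2*b + s)*(7*b + s)) = -42*b^3 - 13*b^2*s + 6*b*s^2 + s^3
(2) = gcd((d - 3)*(d - 1)^2, d*(d + 7)) = 1
(3) = y + 5*I
(4) = 2*b + k
(5) = gcd((w - 8)*(w - 7), (w - 8)*(w - 2)) = w - 8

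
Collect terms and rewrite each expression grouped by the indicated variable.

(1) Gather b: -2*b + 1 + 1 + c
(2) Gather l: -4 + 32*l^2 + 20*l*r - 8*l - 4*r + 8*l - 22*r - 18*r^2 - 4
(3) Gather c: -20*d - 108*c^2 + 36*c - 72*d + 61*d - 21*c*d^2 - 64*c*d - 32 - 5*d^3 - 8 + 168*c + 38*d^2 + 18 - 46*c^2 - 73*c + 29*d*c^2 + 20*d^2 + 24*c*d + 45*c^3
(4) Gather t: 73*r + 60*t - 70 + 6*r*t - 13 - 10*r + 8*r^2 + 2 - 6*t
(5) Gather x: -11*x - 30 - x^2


(1) = -2*b + c + 2
(2) = 32*l^2 + 20*l*r - 18*r^2 - 26*r - 8
(3) = 45*c^3 + c^2*(29*d - 154) + c*(-21*d^2 - 40*d + 131) - 5*d^3 + 58*d^2 - 31*d - 22
(4) = 8*r^2 + 63*r + t*(6*r + 54) - 81
(5) = -x^2 - 11*x - 30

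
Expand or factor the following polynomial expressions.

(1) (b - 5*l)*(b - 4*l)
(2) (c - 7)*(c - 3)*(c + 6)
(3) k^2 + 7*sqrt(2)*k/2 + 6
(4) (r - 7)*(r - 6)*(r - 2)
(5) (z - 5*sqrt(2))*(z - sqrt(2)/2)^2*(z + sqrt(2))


(1) = b^2 - 9*b*l + 20*l^2
(2) = c^3 - 4*c^2 - 39*c + 126
(3) = (k + 3*sqrt(2)/2)*(k + 2*sqrt(2))
(4) = r^3 - 15*r^2 + 68*r - 84
(5) = z^4 - 5*sqrt(2)*z^3 - 3*z^2/2 + 8*sqrt(2)*z - 5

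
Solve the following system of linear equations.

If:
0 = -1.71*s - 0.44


Then:
s = -0.26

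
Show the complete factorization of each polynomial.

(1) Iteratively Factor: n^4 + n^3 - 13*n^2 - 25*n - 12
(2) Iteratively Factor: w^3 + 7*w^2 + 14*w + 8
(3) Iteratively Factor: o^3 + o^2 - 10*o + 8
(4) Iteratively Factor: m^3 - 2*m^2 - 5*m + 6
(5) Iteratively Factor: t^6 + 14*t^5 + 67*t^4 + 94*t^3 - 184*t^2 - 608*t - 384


(1) = (n + 3)*(n^3 - 2*n^2 - 7*n - 4) = (n - 4)*(n + 3)*(n^2 + 2*n + 1) = (n - 4)*(n + 1)*(n + 3)*(n + 1)
(2) = (w + 1)*(w^2 + 6*w + 8) = (w + 1)*(w + 4)*(w + 2)
(3) = (o + 4)*(o^2 - 3*o + 2) = (o - 1)*(o + 4)*(o - 2)
(4) = (m - 3)*(m^2 + m - 2) = (m - 3)*(m - 1)*(m + 2)
(5) = (t + 3)*(t^5 + 11*t^4 + 34*t^3 - 8*t^2 - 160*t - 128) = (t + 3)*(t + 4)*(t^4 + 7*t^3 + 6*t^2 - 32*t - 32) = (t + 3)*(t + 4)^2*(t^3 + 3*t^2 - 6*t - 8) = (t + 1)*(t + 3)*(t + 4)^2*(t^2 + 2*t - 8) = (t - 2)*(t + 1)*(t + 3)*(t + 4)^2*(t + 4)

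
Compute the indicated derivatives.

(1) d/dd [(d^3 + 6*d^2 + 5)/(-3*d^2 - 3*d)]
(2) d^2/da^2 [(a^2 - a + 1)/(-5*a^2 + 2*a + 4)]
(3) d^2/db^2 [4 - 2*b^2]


(1) = (-d^4 - 2*d^3 - 6*d^2 + 10*d + 5)/(3*d^2*(d^2 + 2*d + 1))
(2) = 6*(5*a^3 - 45*a^2 + 30*a - 16)/(125*a^6 - 150*a^5 - 240*a^4 + 232*a^3 + 192*a^2 - 96*a - 64)
(3) = -4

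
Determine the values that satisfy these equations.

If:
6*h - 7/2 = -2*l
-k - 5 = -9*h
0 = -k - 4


Then:
h = 1/9
k = -4
l = 17/12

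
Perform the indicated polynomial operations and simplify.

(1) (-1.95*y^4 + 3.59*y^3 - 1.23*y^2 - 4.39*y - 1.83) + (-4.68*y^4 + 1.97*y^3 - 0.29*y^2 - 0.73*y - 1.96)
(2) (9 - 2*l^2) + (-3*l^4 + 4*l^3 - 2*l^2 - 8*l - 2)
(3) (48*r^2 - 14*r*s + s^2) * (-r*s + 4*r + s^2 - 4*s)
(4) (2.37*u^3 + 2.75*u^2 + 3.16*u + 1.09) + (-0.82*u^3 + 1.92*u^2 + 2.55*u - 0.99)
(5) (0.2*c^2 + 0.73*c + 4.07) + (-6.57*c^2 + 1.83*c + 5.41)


(1) = -6.63*y^4 + 5.56*y^3 - 1.52*y^2 - 5.12*y - 3.79
(2) = -3*l^4 + 4*l^3 - 4*l^2 - 8*l + 7
(3) = -48*r^3*s + 192*r^3 + 62*r^2*s^2 - 248*r^2*s - 15*r*s^3 + 60*r*s^2 + s^4 - 4*s^3
(4) = 1.55*u^3 + 4.67*u^2 + 5.71*u + 0.1
(5) = -6.37*c^2 + 2.56*c + 9.48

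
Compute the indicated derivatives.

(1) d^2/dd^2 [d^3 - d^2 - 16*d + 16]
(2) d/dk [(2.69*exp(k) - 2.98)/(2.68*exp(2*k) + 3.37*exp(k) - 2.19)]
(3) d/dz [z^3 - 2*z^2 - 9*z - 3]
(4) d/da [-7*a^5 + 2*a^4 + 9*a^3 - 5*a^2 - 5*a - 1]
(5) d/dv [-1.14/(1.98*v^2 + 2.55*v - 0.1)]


(1) = 6*d - 2
(2) = (-7.2092*exp(2*k) + 15.9728*exp(k) + 4.1515)*exp(k)/(7.1824*exp(4*k) + 18.0632*exp(3*k) - 0.3815*exp(2*k) - 14.7606*exp(k) + 4.7961)
(3) = 3*z^2 - 4*z - 9
(4) = -35*a^4 + 8*a^3 + 27*a^2 - 10*a - 5
(5) = (4.5144*v + 2.907)/(1.98*v^2 + 2.55*v - 0.1)^2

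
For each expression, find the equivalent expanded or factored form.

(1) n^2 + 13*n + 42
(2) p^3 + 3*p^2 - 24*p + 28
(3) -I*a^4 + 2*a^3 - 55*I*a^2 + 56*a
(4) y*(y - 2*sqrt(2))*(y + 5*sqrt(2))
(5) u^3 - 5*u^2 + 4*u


(1) = (n + 6)*(n + 7)
(2) = (p - 2)^2*(p + 7)
(3) = a*(a - 7*I)*(a + 8*I)*(-I*a + 1)
(4) = y^3 + 3*sqrt(2)*y^2 - 20*y
(5) = u*(u - 4)*(u - 1)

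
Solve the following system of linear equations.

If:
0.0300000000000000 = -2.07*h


Then:
h = -0.01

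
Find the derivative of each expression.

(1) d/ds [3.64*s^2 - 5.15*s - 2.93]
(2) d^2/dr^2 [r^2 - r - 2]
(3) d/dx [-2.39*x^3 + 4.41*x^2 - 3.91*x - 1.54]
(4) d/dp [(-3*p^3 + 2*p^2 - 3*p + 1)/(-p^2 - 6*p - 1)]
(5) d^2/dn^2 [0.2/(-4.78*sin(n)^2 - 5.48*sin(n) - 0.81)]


(1) = 7.28*s - 5.15
(2) = 2
(3) = -7.17*x^2 + 8.82*x - 3.91
(4) = (3*p^4 + 36*p^3 - 6*p^2 - 2*p + 9)/(p^4 + 12*p^3 + 38*p^2 + 12*p + 1)
(5) = (18.27872*sin(n)^4 + 15.71664*sin(n)^3 - 24.50944*sin(n)^2 - 32.32104*sin(n) - 10.46344)/(4.78*sin(n)^2 + 5.48*sin(n) + 0.81)^3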